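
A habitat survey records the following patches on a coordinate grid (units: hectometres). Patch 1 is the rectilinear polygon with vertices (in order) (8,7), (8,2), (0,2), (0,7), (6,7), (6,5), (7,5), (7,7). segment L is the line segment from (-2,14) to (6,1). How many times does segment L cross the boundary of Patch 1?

2

The segment meets the boundary at (5.385,2), (2.308,7).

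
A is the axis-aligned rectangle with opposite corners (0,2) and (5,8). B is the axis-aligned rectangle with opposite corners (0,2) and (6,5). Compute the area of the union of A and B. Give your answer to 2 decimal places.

By inclusion–exclusion:
Individual areas: |A| = 30, |B| = 18.
|A∩B|: x∈[0,5], y∈[2,5] → 5·3 = 15.
|A ∪ B| = 48 − 15 = 33.00.

33.00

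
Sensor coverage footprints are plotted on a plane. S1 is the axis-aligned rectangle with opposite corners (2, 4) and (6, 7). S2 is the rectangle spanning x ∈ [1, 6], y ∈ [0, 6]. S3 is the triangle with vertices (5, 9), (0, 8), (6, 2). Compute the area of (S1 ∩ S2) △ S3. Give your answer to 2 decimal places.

15.71

|S1 ∩ S2| = 8.
|(S1 ∩ S2) ∩ S3| = 5.1429.
|(S1 ∩ S2) △ S3| = 8 + 18 − 10.2857 = 15.71.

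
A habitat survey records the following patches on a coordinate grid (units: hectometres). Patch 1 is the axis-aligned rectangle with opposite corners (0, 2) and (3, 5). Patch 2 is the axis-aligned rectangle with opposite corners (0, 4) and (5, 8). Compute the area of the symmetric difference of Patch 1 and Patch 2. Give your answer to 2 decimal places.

|Patch 1∩Patch 2|: x∈[0,3], y∈[4,5] → 3·1 = 3.
|Patch 1 △ Patch 2| = |Patch 1| + |Patch 2| − 2·|Patch 1∩Patch 2| = 9 + 20 − 6 = 23.00.

23.00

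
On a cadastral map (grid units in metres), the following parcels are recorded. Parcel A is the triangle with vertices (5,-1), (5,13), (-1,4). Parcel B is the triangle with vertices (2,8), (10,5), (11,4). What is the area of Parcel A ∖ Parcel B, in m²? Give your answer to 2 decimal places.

41.69

|Parcel A| = 42, |Parcel A∩Parcel B| = 0.3125.
|Parcel A ∖ Parcel B| = |Parcel A| − |Parcel A∩Parcel B| = 42 − 0.3125 = 41.69.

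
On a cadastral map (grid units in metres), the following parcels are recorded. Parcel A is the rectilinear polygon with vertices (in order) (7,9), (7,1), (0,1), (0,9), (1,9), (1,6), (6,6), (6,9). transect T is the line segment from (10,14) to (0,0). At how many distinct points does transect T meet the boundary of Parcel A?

4

The segment meets the boundary at (6,8.4), (0.714,1), (4.286,6), (6.429,9).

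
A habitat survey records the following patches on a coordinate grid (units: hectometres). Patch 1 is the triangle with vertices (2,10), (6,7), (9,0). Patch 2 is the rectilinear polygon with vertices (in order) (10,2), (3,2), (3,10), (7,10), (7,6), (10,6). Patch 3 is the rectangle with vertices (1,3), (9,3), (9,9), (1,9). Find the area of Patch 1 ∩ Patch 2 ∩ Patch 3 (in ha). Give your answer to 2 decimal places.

The intersection is the polygon with vertices (7.714,3), (6.9,3), (3,8.571), (3,9), (3.333,9), (6,7).
By the shoelace formula its area is 7.90.

7.90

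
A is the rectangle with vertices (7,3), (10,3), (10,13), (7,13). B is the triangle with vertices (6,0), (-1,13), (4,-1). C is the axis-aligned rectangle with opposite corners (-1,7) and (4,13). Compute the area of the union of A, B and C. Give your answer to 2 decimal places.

By inclusion–exclusion:
Individual areas: |A| = 30, |B| = 16.5, |C| = 30.
|A∩B| = 0.
|A∩C| = 0 (no overlap).
|B∩C| = 3.2637.
|A∩B∩C| = 0.
|A ∪ B ∪ C| = 76.5 − 3.2637 + 0 = 73.24.

73.24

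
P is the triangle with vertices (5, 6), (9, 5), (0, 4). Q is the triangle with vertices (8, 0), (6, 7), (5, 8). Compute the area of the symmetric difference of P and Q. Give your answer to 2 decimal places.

8.06

|P| = 6.5, |Q| = 2.5, |P∩Q| = 0.4694.
|P △ Q| = |P| + |Q| − 2·|P∩Q| = 6.5 + 2.5 − 0.9388 = 8.06.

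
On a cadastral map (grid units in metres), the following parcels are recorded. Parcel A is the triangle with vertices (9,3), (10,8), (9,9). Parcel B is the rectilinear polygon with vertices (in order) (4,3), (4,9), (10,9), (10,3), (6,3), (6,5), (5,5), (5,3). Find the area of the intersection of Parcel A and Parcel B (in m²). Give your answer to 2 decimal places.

The intersection is the polygon with vertices (9,3), (9,9), (10,8).
By the shoelace formula its area is 3.00.

3.00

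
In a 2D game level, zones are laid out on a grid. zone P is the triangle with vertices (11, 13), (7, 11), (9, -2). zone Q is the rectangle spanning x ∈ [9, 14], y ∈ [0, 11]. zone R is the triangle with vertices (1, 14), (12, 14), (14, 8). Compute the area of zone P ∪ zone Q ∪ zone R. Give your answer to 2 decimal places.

93.05

By inclusion–exclusion:
Individual areas: |zone P| = 28, |zone Q| = 55, |zone R| = 33.
|zone P∩zone Q| = 11.
|zone P∩zone R| = 5.976.
|zone Q∩zone R| = 7.7308.
|zone P∩zone Q∩zone R| = 1.7535.
|zone P ∪ zone Q ∪ zone R| = 116 − 24.7068 + 1.7535 = 93.05.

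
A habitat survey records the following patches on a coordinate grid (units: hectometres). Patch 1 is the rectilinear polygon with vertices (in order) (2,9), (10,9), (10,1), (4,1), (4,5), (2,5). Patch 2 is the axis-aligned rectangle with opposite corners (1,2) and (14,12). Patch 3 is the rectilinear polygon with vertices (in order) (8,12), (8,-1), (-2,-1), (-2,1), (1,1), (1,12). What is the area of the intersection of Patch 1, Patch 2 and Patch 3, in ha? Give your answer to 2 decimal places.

36.00

The intersection is the polygon with vertices (4,2), (4,5), (2,5), (2,9), (8,9), (8,2).
By the shoelace formula its area is 36.00.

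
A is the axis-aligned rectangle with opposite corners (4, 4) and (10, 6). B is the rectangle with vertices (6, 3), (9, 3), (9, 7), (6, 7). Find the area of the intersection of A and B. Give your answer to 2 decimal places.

6.00

|A∩B|: x∈[6,9], y∈[4,6] → 3·2 = 6.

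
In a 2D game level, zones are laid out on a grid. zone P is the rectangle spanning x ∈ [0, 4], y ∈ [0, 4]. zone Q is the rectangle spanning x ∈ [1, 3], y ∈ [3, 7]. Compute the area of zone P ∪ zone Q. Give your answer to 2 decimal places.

By inclusion–exclusion:
Individual areas: |zone P| = 16, |zone Q| = 8.
|zone P∩zone Q|: x∈[1,3], y∈[3,4] → 2·1 = 2.
|zone P ∪ zone Q| = 24 − 2 = 22.00.

22.00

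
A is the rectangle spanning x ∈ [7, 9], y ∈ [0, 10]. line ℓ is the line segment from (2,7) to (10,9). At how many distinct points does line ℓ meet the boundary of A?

2

The segment meets the boundary at (9,8.75), (7,8.25).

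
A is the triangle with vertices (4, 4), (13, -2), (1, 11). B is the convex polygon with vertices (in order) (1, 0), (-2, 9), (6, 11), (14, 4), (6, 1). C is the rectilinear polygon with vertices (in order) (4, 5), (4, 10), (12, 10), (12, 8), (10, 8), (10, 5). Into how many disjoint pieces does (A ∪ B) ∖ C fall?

1

(A ∪ B) ∖ C is a single connected region.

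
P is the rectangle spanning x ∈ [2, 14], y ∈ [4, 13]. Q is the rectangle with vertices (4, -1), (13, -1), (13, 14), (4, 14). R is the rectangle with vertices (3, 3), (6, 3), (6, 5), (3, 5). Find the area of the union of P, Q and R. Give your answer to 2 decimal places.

163.00

By inclusion–exclusion:
Individual areas: |P| = 108, |Q| = 135, |R| = 6.
|P∩Q|: x∈[4,13], y∈[4,13] → 9·9 = 81.
|P∩R|: x∈[3,6], y∈[4,5] → 3·1 = 3.
|Q∩R|: x∈[4,6], y∈[3,5] → 2·2 = 4.
|P∩Q∩R| = 2.
|P ∪ Q ∪ R| = 249 − 88 + 2 = 163.00.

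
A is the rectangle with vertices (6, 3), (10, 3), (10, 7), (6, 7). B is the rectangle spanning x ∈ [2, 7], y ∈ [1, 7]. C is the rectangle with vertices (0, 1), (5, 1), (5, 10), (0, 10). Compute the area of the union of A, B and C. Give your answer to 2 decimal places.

69.00

By inclusion–exclusion:
Individual areas: |A| = 16, |B| = 30, |C| = 45.
|A∩B|: x∈[6,7], y∈[3,7] → 1·4 = 4.
|A∩C| = 0 (no overlap).
|B∩C|: x∈[2,5], y∈[1,7] → 3·6 = 18.
|A∩B∩C| = 0.
|A ∪ B ∪ C| = 91 − 22 + 0 = 69.00.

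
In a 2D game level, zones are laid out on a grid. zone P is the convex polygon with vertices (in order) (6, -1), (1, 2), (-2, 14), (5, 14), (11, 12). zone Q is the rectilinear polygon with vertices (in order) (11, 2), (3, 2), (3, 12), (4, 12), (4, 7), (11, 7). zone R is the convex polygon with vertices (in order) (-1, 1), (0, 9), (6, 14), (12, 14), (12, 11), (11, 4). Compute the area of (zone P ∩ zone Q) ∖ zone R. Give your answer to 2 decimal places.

|zone P ∩ zone Q| = 30.5769.
|(zone P ∩ zone Q) ∩ zone R| = 28.0407.
|(zone P ∩ zone Q) ∖ zone R| = 30.5769 − 28.0407 = 2.54.

2.54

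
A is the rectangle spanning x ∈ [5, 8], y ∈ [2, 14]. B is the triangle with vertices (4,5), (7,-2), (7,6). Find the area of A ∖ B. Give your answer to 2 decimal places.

28.76

|A| = 36, |A∩B| = 7.2381.
|A ∖ B| = |A| − |A∩B| = 36 − 7.2381 = 28.76.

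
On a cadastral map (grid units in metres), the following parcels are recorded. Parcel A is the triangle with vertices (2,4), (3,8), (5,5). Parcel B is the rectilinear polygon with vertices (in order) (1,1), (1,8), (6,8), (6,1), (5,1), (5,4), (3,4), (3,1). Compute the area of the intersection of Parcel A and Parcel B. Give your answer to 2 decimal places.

5.50

The intersection is the polygon with vertices (3,8), (5,5), (2,4).
By the shoelace formula its area is 5.50.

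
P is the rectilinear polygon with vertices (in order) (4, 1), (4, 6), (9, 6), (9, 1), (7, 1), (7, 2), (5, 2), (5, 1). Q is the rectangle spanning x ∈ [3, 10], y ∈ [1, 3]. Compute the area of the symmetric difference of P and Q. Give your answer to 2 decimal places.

21.00

|P| = 23, |Q| = 14, |P∩Q| = 8.
|P △ Q| = |P| + |Q| − 2·|P∩Q| = 23 + 14 − 16 = 21.00.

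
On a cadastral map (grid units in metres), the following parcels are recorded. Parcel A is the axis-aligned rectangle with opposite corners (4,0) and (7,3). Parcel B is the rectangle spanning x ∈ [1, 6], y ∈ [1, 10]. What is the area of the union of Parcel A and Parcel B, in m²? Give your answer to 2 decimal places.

50.00

By inclusion–exclusion:
Individual areas: |Parcel A| = 9, |Parcel B| = 45.
|Parcel A∩Parcel B|: x∈[4,6], y∈[1,3] → 2·2 = 4.
|Parcel A ∪ Parcel B| = 54 − 4 = 50.00.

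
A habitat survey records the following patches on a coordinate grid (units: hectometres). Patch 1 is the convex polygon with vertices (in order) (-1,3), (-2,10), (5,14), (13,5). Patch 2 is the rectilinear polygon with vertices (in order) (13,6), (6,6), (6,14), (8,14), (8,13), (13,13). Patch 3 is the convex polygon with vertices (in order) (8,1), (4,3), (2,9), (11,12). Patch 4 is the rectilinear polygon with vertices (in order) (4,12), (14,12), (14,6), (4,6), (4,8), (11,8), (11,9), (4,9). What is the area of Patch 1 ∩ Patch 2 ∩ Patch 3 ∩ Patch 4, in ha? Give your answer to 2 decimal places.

11.73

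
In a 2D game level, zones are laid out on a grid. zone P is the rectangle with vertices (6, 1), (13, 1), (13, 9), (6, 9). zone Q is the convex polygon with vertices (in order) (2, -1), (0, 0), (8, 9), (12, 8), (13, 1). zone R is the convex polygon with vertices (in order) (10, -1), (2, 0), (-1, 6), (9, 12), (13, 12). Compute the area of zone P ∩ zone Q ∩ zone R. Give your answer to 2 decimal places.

38.63

The intersection is the polygon with vertices (6,6.75), (8,9), (12,8), (12.029,7.794), (10.461,1), (6,1).
By the shoelace formula its area is 38.63.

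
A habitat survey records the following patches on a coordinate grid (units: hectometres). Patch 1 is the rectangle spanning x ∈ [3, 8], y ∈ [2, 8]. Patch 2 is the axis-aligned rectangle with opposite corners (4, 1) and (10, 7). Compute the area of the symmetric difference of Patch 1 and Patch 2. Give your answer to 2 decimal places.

|Patch 1∩Patch 2|: x∈[4,8], y∈[2,7] → 4·5 = 20.
|Patch 1 △ Patch 2| = |Patch 1| + |Patch 2| − 2·|Patch 1∩Patch 2| = 30 + 36 − 40 = 26.00.

26.00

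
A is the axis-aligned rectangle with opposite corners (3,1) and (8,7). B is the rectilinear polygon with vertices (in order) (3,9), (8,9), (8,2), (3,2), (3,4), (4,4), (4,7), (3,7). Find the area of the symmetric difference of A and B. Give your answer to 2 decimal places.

18.00

|A| = 30, |B| = 32, |A∩B| = 22.
|A △ B| = |A| + |B| − 2·|A∩B| = 30 + 32 − 44 = 18.00.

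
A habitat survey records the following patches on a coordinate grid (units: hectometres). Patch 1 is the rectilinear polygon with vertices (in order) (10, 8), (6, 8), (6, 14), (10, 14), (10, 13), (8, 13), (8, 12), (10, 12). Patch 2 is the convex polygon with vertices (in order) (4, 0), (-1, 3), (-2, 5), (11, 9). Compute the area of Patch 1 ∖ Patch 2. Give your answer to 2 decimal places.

21.22

|Patch 1| = 22, |Patch 1∩Patch 2| = 0.7788.
|Patch 1 ∖ Patch 2| = |Patch 1| − |Patch 1∩Patch 2| = 22 − 0.7788 = 21.22.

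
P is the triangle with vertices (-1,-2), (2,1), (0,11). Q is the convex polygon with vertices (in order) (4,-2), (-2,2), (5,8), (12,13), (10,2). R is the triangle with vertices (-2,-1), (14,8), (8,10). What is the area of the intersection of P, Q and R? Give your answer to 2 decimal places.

The intersection is the polygon with vertices (-0.302,0.868), (1.607,2.967), (1.955,1.225), (0.441,0.373).
By the shoelace formula its area is 2.72.

2.72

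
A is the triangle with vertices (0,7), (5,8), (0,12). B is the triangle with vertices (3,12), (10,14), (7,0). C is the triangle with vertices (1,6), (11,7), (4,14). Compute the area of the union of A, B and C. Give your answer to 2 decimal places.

By inclusion–exclusion:
Individual areas: |A| = 12.5, |B| = 46, |C| = 38.5.
|A∩B| = 0.2841.
|A∩C| = 4.3919.
|B∩C| = 23.3272.
|A∩B∩C| = 0.2841.
|A ∪ B ∪ C| = 97 − 28.0032 + 0.2841 = 69.28.

69.28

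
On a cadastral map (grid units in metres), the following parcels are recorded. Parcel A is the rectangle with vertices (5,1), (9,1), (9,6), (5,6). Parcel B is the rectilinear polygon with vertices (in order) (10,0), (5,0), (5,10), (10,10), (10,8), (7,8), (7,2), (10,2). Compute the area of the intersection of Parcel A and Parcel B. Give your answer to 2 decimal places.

12.00

The intersection is the polygon with vertices (9,1), (5,1), (5,6), (7,6), (7,2), (9,2).
By the shoelace formula its area is 12.00.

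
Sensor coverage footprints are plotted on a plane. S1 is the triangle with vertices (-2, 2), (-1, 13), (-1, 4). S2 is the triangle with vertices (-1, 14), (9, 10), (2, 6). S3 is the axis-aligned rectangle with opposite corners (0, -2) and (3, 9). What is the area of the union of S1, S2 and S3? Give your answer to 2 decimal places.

By inclusion–exclusion:
Individual areas: |S1| = 4.5, |S2| = 34, |S3| = 33.
|S1∩S2| = 0.
|S1∩S3| = 0.
|S2∩S3| = 4.4018.
|S1∩S2∩S3| = 0.
|S1 ∪ S2 ∪ S3| = 71.5 − 4.4018 + 0 = 67.10.

67.10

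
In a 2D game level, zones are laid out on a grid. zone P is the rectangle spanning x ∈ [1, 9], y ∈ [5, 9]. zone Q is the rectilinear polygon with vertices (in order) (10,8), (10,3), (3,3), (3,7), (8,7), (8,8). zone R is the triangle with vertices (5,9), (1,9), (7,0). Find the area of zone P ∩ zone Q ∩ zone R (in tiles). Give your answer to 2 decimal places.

The intersection is the polygon with vertices (3.667,5), (3,6), (3,7), (5.444,7), (5.889,5).
By the shoelace formula its area is 5.00.

5.00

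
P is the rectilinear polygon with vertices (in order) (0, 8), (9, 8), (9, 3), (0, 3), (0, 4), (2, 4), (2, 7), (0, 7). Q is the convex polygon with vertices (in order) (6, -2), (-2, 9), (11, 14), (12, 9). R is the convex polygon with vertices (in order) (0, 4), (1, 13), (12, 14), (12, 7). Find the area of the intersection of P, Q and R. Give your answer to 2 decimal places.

The intersection is the polygon with vertices (9,6.25), (2,4.5), (2,7), (0.333,7), (0.444,8), (9,8).
By the shoelace formula its area is 19.99.

19.99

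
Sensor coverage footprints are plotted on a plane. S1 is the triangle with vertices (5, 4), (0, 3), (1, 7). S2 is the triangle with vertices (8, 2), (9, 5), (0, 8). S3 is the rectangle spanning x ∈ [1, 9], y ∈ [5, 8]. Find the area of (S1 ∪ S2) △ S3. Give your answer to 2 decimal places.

28.58

|S1 ∪ S2| = 24.5.
|(S1 ∪ S2) ∩ S3| = 9.9583.
|(S1 ∪ S2) △ S3| = 24.5 + 24 − 19.9167 = 28.58.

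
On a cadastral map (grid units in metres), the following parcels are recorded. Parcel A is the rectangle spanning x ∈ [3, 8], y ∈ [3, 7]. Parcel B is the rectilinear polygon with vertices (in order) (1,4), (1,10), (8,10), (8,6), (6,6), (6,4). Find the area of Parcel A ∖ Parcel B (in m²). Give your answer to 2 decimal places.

|Parcel A| = 20, |Parcel A∩Parcel B| = 11.
|Parcel A ∖ Parcel B| = |Parcel A| − |Parcel A∩Parcel B| = 20 − 11 = 9.00.

9.00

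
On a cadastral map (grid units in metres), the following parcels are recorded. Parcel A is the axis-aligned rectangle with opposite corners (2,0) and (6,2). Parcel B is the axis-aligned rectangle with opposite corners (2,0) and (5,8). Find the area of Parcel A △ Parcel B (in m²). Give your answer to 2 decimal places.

|Parcel A∩Parcel B|: x∈[2,5], y∈[0,2] → 3·2 = 6.
|Parcel A △ Parcel B| = |Parcel A| + |Parcel B| − 2·|Parcel A∩Parcel B| = 8 + 24 − 12 = 20.00.

20.00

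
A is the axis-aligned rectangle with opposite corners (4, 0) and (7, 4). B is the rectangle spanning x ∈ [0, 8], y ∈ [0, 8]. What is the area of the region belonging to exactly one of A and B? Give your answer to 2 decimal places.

52.00

|A∩B|: x∈[4,7], y∈[0,4] → 3·4 = 12.
|A △ B| = |A| + |B| − 2·|A∩B| = 12 + 64 − 24 = 52.00.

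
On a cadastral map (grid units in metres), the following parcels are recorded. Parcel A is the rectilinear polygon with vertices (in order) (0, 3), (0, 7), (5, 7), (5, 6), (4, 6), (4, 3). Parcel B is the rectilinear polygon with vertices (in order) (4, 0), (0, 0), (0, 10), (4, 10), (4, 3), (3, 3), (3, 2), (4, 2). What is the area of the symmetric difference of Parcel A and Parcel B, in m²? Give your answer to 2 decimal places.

|Parcel A| = 17, |Parcel B| = 39, |Parcel A∩Parcel B| = 16.
|Parcel A △ Parcel B| = |Parcel A| + |Parcel B| − 2·|Parcel A∩Parcel B| = 17 + 39 − 32 = 24.00.

24.00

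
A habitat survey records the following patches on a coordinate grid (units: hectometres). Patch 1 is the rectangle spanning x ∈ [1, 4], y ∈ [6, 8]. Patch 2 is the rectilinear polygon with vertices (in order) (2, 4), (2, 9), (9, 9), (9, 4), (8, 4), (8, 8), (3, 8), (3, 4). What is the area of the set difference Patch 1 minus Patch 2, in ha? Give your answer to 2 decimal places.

|Patch 1| = 6, |Patch 1∩Patch 2| = 2.
|Patch 1 ∖ Patch 2| = |Patch 1| − |Patch 1∩Patch 2| = 6 − 2 = 4.00.

4.00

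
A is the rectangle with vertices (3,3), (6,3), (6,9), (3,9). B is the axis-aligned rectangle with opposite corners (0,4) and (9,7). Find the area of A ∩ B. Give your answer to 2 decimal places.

9.00

|A∩B|: x∈[3,6], y∈[4,7] → 3·3 = 9.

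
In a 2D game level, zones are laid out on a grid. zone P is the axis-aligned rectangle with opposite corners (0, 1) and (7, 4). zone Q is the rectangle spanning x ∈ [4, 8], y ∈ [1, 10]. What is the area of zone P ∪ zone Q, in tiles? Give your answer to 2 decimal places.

48.00

By inclusion–exclusion:
Individual areas: |zone P| = 21, |zone Q| = 36.
|zone P∩zone Q|: x∈[4,7], y∈[1,4] → 3·3 = 9.
|zone P ∪ zone Q| = 57 − 9 = 48.00.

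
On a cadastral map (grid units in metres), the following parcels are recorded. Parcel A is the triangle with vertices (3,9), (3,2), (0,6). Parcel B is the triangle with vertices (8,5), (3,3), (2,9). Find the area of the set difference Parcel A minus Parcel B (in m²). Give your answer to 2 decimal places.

|Parcel A| = 10.5, |Parcel A∩Parcel B| = 2.4381.
|Parcel A ∖ Parcel B| = |Parcel A| − |Parcel A∩Parcel B| = 10.5 − 2.4381 = 8.06.

8.06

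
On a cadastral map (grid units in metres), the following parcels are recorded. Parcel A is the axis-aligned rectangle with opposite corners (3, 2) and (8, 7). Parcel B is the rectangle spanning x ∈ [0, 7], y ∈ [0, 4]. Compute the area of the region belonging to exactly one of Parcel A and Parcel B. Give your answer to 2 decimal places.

|Parcel A∩Parcel B|: x∈[3,7], y∈[2,4] → 4·2 = 8.
|Parcel A △ Parcel B| = |Parcel A| + |Parcel B| − 2·|Parcel A∩Parcel B| = 25 + 28 − 16 = 37.00.

37.00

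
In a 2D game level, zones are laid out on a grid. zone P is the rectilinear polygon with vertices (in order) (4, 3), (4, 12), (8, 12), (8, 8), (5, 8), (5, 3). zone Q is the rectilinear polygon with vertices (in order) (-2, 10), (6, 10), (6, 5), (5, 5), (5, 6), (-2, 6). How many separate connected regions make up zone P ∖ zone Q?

2

zone P ∖ zone Q splits into 2 disjoint pieces (area 3, area 12).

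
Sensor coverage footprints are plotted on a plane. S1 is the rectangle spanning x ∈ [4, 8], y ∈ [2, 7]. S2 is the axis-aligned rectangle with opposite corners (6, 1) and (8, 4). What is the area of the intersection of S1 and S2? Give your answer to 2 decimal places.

4.00

|S1∩S2|: x∈[6,8], y∈[2,4] → 2·2 = 4.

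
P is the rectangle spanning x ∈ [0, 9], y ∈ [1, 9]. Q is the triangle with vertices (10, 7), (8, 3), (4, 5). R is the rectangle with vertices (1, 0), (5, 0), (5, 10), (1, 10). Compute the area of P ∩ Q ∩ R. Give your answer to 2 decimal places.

The intersection is the polygon with vertices (4,5), (5,5.333), (5,4.5).
By the shoelace formula its area is 0.42.

0.42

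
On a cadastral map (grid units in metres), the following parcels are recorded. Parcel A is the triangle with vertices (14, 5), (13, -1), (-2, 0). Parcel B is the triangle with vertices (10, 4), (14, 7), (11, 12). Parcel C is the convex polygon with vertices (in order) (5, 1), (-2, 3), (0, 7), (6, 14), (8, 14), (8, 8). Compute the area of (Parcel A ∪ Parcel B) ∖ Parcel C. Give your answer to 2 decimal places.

58.47

|Parcel A ∪ Parcel B| = 60.
|(Parcel A ∪ Parcel B) ∩ Parcel C| = 1.5275.
|(Parcel A ∪ Parcel B) ∖ Parcel C| = 60 − 1.5275 = 58.47.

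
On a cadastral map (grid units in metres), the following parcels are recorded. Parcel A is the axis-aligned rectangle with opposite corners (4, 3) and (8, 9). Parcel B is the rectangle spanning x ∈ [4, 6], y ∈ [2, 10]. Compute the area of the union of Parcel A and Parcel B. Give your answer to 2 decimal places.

By inclusion–exclusion:
Individual areas: |Parcel A| = 24, |Parcel B| = 16.
|Parcel A∩Parcel B|: x∈[4,6], y∈[3,9] → 2·6 = 12.
|Parcel A ∪ Parcel B| = 40 − 12 = 28.00.

28.00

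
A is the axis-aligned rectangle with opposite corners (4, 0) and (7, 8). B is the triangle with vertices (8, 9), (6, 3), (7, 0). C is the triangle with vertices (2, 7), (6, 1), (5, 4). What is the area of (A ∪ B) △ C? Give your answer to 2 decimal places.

26.00

|A ∪ B| = 27.
|(A ∪ B) ∩ C| = 2.
|(A ∪ B) △ C| = 27 + 3 − 4 = 26.00.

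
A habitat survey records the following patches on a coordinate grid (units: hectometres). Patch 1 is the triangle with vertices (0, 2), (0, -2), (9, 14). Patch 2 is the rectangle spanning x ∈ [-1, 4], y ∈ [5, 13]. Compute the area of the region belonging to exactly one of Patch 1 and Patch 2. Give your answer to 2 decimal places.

|Patch 1| = 18, |Patch 2| = 40, |Patch 1∩Patch 2| = 2.0382.
|Patch 1 △ Patch 2| = |Patch 1| + |Patch 2| − 2·|Patch 1∩Patch 2| = 18 + 40 − 4.0764 = 53.92.

53.92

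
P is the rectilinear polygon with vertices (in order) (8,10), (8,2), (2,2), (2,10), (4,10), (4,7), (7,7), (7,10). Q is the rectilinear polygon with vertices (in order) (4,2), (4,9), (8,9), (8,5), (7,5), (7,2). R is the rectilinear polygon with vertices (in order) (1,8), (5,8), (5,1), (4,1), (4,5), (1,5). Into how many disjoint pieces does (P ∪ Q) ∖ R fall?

(P ∪ Q) ∖ R splits into 2 disjoint pieces (area 27, area 6).

2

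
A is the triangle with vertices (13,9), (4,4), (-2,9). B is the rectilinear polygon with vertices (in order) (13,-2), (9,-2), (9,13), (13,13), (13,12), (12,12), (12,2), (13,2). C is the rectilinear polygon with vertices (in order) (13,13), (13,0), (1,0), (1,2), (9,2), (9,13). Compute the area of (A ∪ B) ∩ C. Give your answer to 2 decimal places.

42.28

|A ∪ B| = 83.3333.
|(A ∪ B) ∩ C| = 42.28.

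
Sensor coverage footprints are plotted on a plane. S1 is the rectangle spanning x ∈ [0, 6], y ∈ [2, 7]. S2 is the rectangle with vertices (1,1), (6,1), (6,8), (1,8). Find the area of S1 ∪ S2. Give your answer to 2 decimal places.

40.00

By inclusion–exclusion:
Individual areas: |S1| = 30, |S2| = 35.
|S1∩S2|: x∈[1,6], y∈[2,7] → 5·5 = 25.
|S1 ∪ S2| = 65 − 25 = 40.00.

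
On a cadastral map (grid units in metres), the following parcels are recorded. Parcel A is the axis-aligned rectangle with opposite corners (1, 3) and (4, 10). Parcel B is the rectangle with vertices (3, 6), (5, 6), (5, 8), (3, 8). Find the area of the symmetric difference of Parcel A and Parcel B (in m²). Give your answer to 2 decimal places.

|Parcel A∩Parcel B|: x∈[3,4], y∈[6,8] → 1·2 = 2.
|Parcel A △ Parcel B| = |Parcel A| + |Parcel B| − 2·|Parcel A∩Parcel B| = 21 + 4 − 4 = 21.00.

21.00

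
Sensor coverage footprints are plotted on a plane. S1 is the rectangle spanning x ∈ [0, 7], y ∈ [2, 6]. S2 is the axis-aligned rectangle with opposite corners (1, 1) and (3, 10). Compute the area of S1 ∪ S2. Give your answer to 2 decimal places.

38.00

By inclusion–exclusion:
Individual areas: |S1| = 28, |S2| = 18.
|S1∩S2|: x∈[1,3], y∈[2,6] → 2·4 = 8.
|S1 ∪ S2| = 46 − 8 = 38.00.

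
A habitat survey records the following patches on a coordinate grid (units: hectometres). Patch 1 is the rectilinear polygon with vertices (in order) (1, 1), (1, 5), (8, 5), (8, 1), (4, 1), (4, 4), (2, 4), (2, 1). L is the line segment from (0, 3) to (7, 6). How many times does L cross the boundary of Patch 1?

The segment meets the boundary at (2.333,4), (2,3.857), (1,3.429), (4.667,5).

4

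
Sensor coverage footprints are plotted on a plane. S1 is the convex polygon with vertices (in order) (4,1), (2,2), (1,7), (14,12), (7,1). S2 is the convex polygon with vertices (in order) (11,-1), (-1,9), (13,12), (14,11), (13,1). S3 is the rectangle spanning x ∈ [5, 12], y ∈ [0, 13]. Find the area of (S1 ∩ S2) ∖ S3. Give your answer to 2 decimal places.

|S1 ∩ S2| = 48.5093.
|(S1 ∩ S2) ∩ S3| = 37.8465.
|(S1 ∩ S2) ∖ S3| = 48.5093 − 37.8465 = 10.66.

10.66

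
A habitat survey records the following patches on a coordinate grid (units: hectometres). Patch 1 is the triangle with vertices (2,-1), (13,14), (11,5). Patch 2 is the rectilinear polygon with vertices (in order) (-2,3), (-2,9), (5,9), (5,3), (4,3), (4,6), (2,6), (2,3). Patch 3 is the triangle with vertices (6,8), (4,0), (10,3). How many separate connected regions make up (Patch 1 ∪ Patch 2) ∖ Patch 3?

(Patch 1 ∪ Patch 2) ∖ Patch 3 splits into 3 disjoint pieces (area 35.875, area 20.8652, area 1.9431).

3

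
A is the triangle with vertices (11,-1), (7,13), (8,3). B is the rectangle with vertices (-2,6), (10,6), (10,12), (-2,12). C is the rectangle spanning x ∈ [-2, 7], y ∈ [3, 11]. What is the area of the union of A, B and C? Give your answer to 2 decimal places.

107.54

By inclusion–exclusion:
Individual areas: |A| = 13, |B| = 72, |C| = 72.
|A∩B| = 4.4571.
|A∩C| = 0.
|B∩C|: x∈[-2,7], y∈[6,11] → 9·5 = 45.
|A∩B∩C| = 0.
|A ∪ B ∪ C| = 157 − 49.4571 + 0 = 107.54.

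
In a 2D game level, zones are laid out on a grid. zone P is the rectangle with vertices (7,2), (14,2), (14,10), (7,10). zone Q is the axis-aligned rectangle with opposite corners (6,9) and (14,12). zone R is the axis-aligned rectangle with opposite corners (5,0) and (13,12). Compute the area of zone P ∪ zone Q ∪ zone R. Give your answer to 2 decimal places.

By inclusion–exclusion:
Individual areas: |zone P| = 56, |zone Q| = 24, |zone R| = 96.
|zone P∩zone Q|: x∈[7,14], y∈[9,10] → 7·1 = 7.
|zone P∩zone R|: x∈[7,13], y∈[2,10] → 6·8 = 48.
|zone Q∩zone R|: x∈[6,13], y∈[9,12] → 7·3 = 21.
|zone P∩zone Q∩zone R| = 6.
|zone P ∪ zone Q ∪ zone R| = 176 − 76 + 6 = 106.00.

106.00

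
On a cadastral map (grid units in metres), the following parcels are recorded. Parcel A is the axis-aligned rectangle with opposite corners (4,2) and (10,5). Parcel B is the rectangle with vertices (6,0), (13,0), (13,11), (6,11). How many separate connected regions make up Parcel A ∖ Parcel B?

1

Parcel A ∖ Parcel B is a single connected region.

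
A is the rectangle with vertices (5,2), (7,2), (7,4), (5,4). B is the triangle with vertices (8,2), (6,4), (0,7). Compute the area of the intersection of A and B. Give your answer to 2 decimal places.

1.00

The intersection is the polygon with vertices (7,2.625), (5,3.875), (5,4), (6,4), (7,3).
By the shoelace formula its area is 1.00.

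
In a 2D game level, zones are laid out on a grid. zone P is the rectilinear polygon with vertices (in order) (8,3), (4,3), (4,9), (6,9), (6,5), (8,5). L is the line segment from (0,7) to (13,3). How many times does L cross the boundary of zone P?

4

The segment meets the boundary at (8,4.538), (6.5,5), (6,5.154), (4,5.769).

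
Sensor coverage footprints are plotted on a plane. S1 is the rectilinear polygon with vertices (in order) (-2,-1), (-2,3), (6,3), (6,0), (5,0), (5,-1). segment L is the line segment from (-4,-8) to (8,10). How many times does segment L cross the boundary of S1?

2

The segment meets the boundary at (3.333,3), (0.667,-1).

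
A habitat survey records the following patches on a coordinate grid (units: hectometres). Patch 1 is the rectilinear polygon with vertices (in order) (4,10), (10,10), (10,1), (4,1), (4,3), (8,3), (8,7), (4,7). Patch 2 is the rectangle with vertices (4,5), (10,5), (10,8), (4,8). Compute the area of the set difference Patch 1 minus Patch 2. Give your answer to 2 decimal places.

|Patch 1| = 38, |Patch 1∩Patch 2| = 10.
|Patch 1 ∖ Patch 2| = |Patch 1| − |Patch 1∩Patch 2| = 38 − 10 = 28.00.

28.00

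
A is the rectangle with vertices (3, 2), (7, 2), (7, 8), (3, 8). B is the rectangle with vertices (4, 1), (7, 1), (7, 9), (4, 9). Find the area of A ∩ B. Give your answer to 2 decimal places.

18.00

|A∩B|: x∈[4,7], y∈[2,8] → 3·6 = 18.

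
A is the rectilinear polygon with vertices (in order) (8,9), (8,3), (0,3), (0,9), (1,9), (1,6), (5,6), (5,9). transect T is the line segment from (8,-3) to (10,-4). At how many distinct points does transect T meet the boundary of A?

0

The segment lies entirely outside A and never meets its boundary.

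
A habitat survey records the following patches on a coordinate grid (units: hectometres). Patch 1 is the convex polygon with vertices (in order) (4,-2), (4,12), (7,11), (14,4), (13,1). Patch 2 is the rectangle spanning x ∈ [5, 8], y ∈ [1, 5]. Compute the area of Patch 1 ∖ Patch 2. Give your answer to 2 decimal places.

|Patch 1| = 89, |Patch 1∩Patch 2| = 12.
|Patch 1 ∖ Patch 2| = |Patch 1| − |Patch 1∩Patch 2| = 89 − 12 = 77.00.

77.00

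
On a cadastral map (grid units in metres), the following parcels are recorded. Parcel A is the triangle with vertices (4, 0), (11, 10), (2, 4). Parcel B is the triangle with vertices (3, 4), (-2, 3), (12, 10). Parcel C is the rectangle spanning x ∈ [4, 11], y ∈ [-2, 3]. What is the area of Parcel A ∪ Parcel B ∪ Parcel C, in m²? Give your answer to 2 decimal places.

61.50

By inclusion–exclusion:
Individual areas: |Parcel A| = 24, |Parcel B| = 10.5, |Parcel C| = 35.
|Parcel A∩Parcel B| = 4.8505.
|Parcel A∩Parcel C| = 3.15.
|Parcel B∩Parcel C| = 0.
|Parcel A∩Parcel B∩Parcel C| = 0.
|Parcel A ∪ Parcel B ∪ Parcel C| = 69.5 − 8.0005 + 0 = 61.50.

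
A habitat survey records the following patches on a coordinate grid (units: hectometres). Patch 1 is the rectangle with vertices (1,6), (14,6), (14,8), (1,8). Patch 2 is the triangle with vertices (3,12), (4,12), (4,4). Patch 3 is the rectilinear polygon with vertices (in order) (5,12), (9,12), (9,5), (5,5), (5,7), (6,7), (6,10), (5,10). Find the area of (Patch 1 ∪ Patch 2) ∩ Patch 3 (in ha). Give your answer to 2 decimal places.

7.00

The region (Patch 1 ∪ Patch 2) ∩ Patch 3 is the polygon with vertices (5,6), (5,7), (6,7), (6,8), (9,8), (9,6).
By the shoelace formula its area is 7.00.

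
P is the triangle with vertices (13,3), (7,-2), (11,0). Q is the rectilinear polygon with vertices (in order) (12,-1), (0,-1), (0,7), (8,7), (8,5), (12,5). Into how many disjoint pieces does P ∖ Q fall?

2

P ∖ Q splits into 2 disjoint pieces (area 0.3333, area 0.4).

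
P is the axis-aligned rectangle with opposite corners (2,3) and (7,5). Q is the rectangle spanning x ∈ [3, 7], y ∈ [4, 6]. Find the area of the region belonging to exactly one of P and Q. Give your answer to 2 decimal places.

|P∩Q|: x∈[3,7], y∈[4,5] → 4·1 = 4.
|P △ Q| = |P| + |Q| − 2·|P∩Q| = 10 + 8 − 8 = 10.00.

10.00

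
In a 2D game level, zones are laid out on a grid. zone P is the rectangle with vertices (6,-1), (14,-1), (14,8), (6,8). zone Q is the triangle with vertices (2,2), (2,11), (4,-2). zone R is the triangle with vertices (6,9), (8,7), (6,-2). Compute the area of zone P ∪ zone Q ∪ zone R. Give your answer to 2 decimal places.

By inclusion–exclusion:
Individual areas: |zone P| = 72, |zone Q| = 9, |zone R| = 11.
|zone P∩zone Q| = 0.
|zone P∩zone R| = 10.3889.
|zone Q∩zone R| = 0.
|zone P∩zone Q∩zone R| = 0.
|zone P ∪ zone Q ∪ zone R| = 92 − 10.3889 + 0 = 81.61.

81.61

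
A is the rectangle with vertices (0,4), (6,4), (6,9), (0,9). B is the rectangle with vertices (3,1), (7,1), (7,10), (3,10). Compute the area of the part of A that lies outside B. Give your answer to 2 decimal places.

15.00

|A∩B|: x∈[3,6], y∈[4,9] → 3·5 = 15.
|A| = 30.
|A ∖ B| = |A| − |A∩B| = 30 − 15 = 15.00.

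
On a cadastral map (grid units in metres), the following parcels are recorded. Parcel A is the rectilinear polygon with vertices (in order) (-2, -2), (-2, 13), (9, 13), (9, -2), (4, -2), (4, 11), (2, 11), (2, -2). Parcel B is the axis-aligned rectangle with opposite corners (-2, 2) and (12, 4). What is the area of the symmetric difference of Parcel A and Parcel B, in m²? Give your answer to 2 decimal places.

131.00

|Parcel A| = 139, |Parcel B| = 28, |Parcel A∩Parcel B| = 18.
|Parcel A △ Parcel B| = |Parcel A| + |Parcel B| − 2·|Parcel A∩Parcel B| = 139 + 28 − 36 = 131.00.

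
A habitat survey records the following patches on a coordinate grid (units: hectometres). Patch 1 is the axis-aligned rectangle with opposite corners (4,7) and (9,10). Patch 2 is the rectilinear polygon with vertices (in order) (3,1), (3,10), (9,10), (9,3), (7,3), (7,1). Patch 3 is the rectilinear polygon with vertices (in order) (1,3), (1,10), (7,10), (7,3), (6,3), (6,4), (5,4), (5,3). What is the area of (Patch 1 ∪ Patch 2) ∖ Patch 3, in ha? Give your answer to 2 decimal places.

|Patch 1 ∪ Patch 2| = 50.
|(Patch 1 ∪ Patch 2) ∩ Patch 3| = 27.
|(Patch 1 ∪ Patch 2) ∖ Patch 3| = 50 − 27 = 23.00.

23.00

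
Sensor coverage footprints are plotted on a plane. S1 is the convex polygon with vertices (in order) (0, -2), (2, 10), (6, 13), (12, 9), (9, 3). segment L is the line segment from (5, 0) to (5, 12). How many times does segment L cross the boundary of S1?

1

The segment meets the boundary at (5,0.778).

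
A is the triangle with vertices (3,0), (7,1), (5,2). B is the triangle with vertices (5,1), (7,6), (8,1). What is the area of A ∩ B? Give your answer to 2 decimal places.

0.83

The intersection is the polygon with vertices (7,1), (5,1), (5.333,1.833).
By the shoelace formula its area is 0.83.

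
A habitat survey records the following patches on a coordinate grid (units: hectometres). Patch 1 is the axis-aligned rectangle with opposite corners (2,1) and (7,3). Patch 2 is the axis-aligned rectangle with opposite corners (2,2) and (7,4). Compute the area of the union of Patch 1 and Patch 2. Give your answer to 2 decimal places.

15.00

By inclusion–exclusion:
Individual areas: |Patch 1| = 10, |Patch 2| = 10.
|Patch 1∩Patch 2|: x∈[2,7], y∈[2,3] → 5·1 = 5.
|Patch 1 ∪ Patch 2| = 20 − 5 = 15.00.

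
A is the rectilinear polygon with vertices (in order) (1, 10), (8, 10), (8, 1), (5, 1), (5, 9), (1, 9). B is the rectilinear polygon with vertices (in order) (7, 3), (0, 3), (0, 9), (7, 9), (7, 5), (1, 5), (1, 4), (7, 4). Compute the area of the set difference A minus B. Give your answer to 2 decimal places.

|A| = 31, |A∩B| = 10.
|A ∖ B| = |A| − |A∩B| = 31 − 10 = 21.00.

21.00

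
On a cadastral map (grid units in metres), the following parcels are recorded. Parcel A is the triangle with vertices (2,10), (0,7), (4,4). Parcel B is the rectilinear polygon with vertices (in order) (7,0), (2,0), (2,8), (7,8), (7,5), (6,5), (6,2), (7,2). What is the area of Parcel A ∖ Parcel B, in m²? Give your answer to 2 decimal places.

|Parcel A| = 9, |Parcel A∩Parcel B| = 3.8333.
|Parcel A ∖ Parcel B| = |Parcel A| − |Parcel A∩Parcel B| = 9 − 3.8333 = 5.17.

5.17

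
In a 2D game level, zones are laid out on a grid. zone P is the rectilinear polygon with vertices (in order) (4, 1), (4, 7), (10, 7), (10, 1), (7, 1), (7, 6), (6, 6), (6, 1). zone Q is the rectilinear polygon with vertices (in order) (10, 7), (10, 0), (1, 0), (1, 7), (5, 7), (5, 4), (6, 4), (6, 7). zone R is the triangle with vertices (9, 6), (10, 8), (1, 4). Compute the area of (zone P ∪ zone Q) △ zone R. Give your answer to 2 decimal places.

57.75

|zone P ∪ zone Q| = 63.
|(zone P ∪ zone Q) ∩ zone R| = 6.125.
|(zone P ∪ zone Q) △ zone R| = 63 + 7 − 12.25 = 57.75.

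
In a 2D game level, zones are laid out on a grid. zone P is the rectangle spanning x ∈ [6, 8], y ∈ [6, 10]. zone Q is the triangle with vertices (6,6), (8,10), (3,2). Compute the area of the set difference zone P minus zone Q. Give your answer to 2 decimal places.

|zone P| = 8, |zone P∩zone Q| = 0.8.
|zone P ∖ zone Q| = |zone P| − |zone P∩zone Q| = 8 − 0.8 = 7.20.

7.20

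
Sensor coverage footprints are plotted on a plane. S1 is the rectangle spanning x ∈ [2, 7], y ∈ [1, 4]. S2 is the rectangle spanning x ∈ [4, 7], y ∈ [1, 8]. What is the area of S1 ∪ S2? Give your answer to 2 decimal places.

By inclusion–exclusion:
Individual areas: |S1| = 15, |S2| = 21.
|S1∩S2|: x∈[4,7], y∈[1,4] → 3·3 = 9.
|S1 ∪ S2| = 36 − 9 = 27.00.

27.00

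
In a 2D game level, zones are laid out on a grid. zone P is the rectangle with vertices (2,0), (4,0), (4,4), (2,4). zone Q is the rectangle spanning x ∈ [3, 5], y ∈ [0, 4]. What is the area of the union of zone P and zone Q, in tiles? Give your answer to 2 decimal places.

By inclusion–exclusion:
Individual areas: |zone P| = 8, |zone Q| = 8.
|zone P∩zone Q|: x∈[3,4], y∈[0,4] → 1·4 = 4.
|zone P ∪ zone Q| = 16 − 4 = 12.00.

12.00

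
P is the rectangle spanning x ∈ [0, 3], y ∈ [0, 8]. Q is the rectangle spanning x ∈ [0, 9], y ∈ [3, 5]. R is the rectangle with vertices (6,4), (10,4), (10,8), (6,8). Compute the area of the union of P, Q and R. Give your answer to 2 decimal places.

49.00

By inclusion–exclusion:
Individual areas: |P| = 24, |Q| = 18, |R| = 16.
|P∩Q|: x∈[0,3], y∈[3,5] → 3·2 = 6.
|P∩R| = 0 (no overlap).
|Q∩R|: x∈[6,9], y∈[4,5] → 3·1 = 3.
|P∩Q∩R| = 0.
|P ∪ Q ∪ R| = 58 − 9 + 0 = 49.00.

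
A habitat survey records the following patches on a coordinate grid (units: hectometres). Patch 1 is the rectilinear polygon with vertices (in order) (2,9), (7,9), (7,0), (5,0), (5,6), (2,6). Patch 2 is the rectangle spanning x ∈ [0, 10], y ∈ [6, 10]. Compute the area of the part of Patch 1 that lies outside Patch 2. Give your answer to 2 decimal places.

|Patch 1| = 27, |Patch 1∩Patch 2| = 15.
|Patch 1 ∖ Patch 2| = |Patch 1| − |Patch 1∩Patch 2| = 27 − 15 = 12.00.

12.00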